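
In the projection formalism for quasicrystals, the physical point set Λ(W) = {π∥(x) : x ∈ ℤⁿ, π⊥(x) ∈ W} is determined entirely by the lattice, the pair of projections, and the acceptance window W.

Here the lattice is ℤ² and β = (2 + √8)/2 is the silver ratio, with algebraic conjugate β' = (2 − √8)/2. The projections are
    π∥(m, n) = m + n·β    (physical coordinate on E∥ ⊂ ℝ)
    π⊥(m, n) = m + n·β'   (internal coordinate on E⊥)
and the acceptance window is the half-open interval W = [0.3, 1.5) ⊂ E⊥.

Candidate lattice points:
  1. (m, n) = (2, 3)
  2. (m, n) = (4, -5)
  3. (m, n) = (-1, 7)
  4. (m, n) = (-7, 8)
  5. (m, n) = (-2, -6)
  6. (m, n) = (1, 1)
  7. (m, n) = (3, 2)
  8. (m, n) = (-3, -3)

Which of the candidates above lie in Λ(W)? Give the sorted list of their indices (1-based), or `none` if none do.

Numerically β ≈ 2.41421 and β' = −1/β ≈ -0.41421.
[1] lift (2,3): star map gives 0.75736; window check 0.3 ≤ 0.75736 < 1.5 is true → IN Λ
[2] lift (4,-5): star map gives 6.07107; window check 0.3 ≤ 6.07107 < 1.5 is false → out
[3] lift (-1,7): star map gives -3.89949; window check 0.3 ≤ -3.89949 < 1.5 is false → out
[4] lift (-7,8): star map gives -10.31371; window check 0.3 ≤ -10.31371 < 1.5 is false → out
[5] lift (-2,-6): star map gives 0.48528; window check 0.3 ≤ 0.48528 < 1.5 is true → IN Λ
[6] lift (1,1): star map gives 0.58579; window check 0.3 ≤ 0.58579 < 1.5 is true → IN Λ
[7] lift (3,2): star map gives 2.17157; window check 0.3 ≤ 2.17157 < 1.5 is false → out
[8] lift (-3,-3): star map gives -1.75736; window check 0.3 ≤ -1.75736 < 1.5 is false → out

1, 5, 6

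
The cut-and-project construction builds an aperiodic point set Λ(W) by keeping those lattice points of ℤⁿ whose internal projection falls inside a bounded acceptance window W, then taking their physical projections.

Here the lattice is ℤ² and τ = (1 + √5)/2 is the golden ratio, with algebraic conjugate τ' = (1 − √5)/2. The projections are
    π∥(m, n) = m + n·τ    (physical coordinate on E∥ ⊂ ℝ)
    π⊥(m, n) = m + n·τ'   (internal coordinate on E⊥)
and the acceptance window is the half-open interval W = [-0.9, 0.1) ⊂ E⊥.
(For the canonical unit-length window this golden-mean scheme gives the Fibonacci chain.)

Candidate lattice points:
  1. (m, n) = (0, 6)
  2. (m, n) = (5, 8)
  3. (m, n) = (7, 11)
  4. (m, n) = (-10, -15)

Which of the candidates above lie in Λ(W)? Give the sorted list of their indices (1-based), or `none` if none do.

Numerically τ ≈ 1.61803 and τ' = −1/τ ≈ -0.61803.
#1 (0,6): internal coord 0 + (6)·τ' = -3.70820; -3.70820 ∉ [-0.9, 0.1) → out
#2 (5,8): internal coord 5 + (8)·τ' = +0.05573; +0.05573 ∈ [-0.9, 0.1) → IN Λ
#3 (7,11): internal coord 7 + (11)·τ' = +0.20163; +0.20163 ∉ [-0.9, 0.1) → out
#4 (-10,-15): internal coord -10 + (-15)·τ' = -0.72949; -0.72949 ∈ [-0.9, 0.1) → IN Λ

2, 4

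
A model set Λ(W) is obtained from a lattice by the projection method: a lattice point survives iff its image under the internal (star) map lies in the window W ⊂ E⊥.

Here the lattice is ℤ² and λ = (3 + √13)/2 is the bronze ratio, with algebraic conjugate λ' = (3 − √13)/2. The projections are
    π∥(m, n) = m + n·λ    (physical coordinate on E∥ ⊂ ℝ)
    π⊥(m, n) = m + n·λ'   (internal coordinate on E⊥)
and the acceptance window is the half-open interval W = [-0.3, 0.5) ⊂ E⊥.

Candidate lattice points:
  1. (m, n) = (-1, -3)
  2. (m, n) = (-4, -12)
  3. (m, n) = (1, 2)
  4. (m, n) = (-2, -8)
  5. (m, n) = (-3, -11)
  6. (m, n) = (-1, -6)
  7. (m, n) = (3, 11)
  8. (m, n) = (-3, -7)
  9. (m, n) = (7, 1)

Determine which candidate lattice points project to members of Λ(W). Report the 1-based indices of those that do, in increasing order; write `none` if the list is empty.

1, 3, 4, 5

Numerically λ ≈ 3.3028 and λ' = −1/λ ≈ -0.3028.
[1] lift (-1,-3): star map gives -0.0917; window check -0.3 ≤ -0.0917 < 0.5 is true → IN Λ
[2] lift (-4,-12): star map gives -0.3667; window check -0.3 ≤ -0.3667 < 0.5 is false → out
[3] lift (1,2): star map gives 0.3944; window check -0.3 ≤ 0.3944 < 0.5 is true → IN Λ
[4] lift (-2,-8): star map gives 0.4222; window check -0.3 ≤ 0.4222 < 0.5 is true → IN Λ
[5] lift (-3,-11): star map gives 0.3305; window check -0.3 ≤ 0.3305 < 0.5 is true → IN Λ
[6] lift (-1,-6): star map gives 0.8167; window check -0.3 ≤ 0.8167 < 0.5 is false → out
[7] lift (3,11): star map gives -0.3305; window check -0.3 ≤ -0.3305 < 0.5 is false → out
[8] lift (-3,-7): star map gives -0.8806; window check -0.3 ≤ -0.8806 < 0.5 is false → out
[9] lift (7,1): star map gives 6.6972; window check -0.3 ≤ 6.6972 < 0.5 is false → out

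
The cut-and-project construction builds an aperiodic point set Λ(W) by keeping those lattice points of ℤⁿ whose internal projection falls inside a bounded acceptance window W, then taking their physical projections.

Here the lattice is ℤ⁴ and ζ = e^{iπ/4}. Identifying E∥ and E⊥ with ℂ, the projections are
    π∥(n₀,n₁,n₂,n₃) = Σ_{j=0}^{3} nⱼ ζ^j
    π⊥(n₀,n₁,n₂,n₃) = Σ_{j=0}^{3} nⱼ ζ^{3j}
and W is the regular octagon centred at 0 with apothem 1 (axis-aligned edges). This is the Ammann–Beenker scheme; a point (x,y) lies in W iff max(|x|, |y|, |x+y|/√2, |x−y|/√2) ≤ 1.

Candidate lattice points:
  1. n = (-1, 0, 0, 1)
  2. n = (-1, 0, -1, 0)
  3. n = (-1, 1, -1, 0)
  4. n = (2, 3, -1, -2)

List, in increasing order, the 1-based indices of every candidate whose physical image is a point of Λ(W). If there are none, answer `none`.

With ζ = e^{iπ/4} the internal vectors are ζ^0,ζ^3,ζ^6,ζ^9.
candidate 1: n = (-1, 0, 0, 1) → π⊥ ≈ (-0.2929, +0.7071); max(|x|,|y|,|x±y|/√2) = 0.7071 ≤ 1 ⇒ ∈ W
candidate 2: n = (-1, 0, -1, 0) → π⊥ ≈ (-1.0000, +1.0000); max(|x|,|y|,|x±y|/√2) = 1.4142 > 1 ⇒ ∉ W
candidate 3: n = (-1, 1, -1, 0) → π⊥ ≈ (-1.7071, +1.7071); max(|x|,|y|,|x±y|/√2) = 2.4142 > 1 ⇒ ∉ W
candidate 4: n = (2, 3, -1, -2) → π⊥ ≈ (-1.5355, +1.7071); max(|x|,|y|,|x±y|/√2) = 2.2929 > 1 ⇒ ∉ W

1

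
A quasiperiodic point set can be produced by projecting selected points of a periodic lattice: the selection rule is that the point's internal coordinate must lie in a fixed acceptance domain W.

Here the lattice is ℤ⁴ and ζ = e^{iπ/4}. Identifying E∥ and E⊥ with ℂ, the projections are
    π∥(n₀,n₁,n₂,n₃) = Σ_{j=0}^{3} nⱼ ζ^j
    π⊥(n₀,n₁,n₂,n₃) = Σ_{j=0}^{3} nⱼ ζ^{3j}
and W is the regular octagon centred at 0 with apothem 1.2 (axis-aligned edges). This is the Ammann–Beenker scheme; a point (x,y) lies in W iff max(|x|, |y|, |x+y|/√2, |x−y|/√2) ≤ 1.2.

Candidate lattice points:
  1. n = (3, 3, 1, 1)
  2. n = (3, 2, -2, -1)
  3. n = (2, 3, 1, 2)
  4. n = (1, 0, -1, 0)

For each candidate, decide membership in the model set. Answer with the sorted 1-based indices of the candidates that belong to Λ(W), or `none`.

none

π⊥(n) = n₀ + n₁ζ³ + n₂ζ⁶ + n₃ζ⁹ where ζ = e^{iπ/4}.
candidate 1: n = (3, 3, 1, 1) → π⊥ ≈ (+1.58579, +1.82843); max(|x|,|y|,|x±y|/√2) = 2.41421 > 1.2 ⇒ ∉ W
candidate 2: n = (3, 2, -2, -1) → π⊥ ≈ (+0.87868, +2.70711); max(|x|,|y|,|x±y|/√2) = 2.70711 > 1.2 ⇒ ∉ W
candidate 3: n = (2, 3, 1, 2) → π⊥ ≈ (+1.29289, +2.53553); max(|x|,|y|,|x±y|/√2) = 2.70711 > 1.2 ⇒ ∉ W
candidate 4: n = (1, 0, -1, 0) → π⊥ ≈ (+1.00000, +1.00000); max(|x|,|y|,|x±y|/√2) = 1.41421 > 1.2 ⇒ ∉ W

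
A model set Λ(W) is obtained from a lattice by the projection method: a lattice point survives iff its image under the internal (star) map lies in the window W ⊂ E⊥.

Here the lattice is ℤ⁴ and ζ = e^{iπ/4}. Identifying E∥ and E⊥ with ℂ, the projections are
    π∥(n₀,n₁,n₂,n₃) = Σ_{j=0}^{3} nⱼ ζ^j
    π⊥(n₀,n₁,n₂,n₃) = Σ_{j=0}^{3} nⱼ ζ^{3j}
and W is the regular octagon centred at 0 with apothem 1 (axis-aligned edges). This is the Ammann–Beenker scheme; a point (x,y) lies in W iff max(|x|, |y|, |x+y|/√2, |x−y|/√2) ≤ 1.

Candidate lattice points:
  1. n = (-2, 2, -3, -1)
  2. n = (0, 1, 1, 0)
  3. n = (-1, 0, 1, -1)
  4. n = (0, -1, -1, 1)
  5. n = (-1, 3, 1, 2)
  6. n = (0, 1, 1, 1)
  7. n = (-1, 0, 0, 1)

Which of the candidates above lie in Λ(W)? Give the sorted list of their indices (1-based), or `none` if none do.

Internal map: ζ^{3j} for j=0..3 gives (1,0), (−√2/2,√2/2), (0,−1), (√2/2,√2/2).
candidate 1: n = (-2, 2, -3, -1) → π⊥ ≈ (-4.1213, +3.7071); max(|x|,|y|,|x±y|/√2) = 5.5355 > 1 ⇒ ∉ W
candidate 2: n = (0, 1, 1, 0) → π⊥ ≈ (-0.7071, -0.2929); max(|x|,|y|,|x±y|/√2) = 0.7071 ≤ 1 ⇒ ∈ W
candidate 3: n = (-1, 0, 1, -1) → π⊥ ≈ (-1.7071, -1.7071); max(|x|,|y|,|x±y|/√2) = 2.4142 > 1 ⇒ ∉ W
candidate 4: n = (0, -1, -1, 1) → π⊥ ≈ (+1.4142, +1.0000); max(|x|,|y|,|x±y|/√2) = 1.7071 > 1 ⇒ ∉ W
candidate 5: n = (-1, 3, 1, 2) → π⊥ ≈ (-1.7071, +2.5355); max(|x|,|y|,|x±y|/√2) = 3.0000 > 1 ⇒ ∉ W
candidate 6: n = (0, 1, 1, 1) → π⊥ ≈ (+0.0000, +0.4142); max(|x|,|y|,|x±y|/√2) = 0.4142 ≤ 1 ⇒ ∈ W
candidate 7: n = (-1, 0, 0, 1) → π⊥ ≈ (-0.2929, +0.7071); max(|x|,|y|,|x±y|/√2) = 0.7071 ≤ 1 ⇒ ∈ W

2, 6, 7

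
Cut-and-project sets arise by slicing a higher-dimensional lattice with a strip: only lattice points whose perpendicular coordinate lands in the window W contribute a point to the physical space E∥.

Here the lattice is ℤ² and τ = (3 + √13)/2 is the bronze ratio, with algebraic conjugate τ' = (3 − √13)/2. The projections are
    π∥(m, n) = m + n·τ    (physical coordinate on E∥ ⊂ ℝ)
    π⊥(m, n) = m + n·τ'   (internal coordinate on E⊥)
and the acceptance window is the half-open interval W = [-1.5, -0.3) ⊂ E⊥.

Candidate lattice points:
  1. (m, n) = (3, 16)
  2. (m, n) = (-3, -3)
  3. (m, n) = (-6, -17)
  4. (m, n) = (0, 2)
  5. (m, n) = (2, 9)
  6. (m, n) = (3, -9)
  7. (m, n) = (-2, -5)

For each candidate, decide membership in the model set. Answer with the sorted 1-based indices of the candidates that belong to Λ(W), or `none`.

3, 4, 5, 7

Compute τ' = (3−√13)/2 = -0.30278, so π⊥(m,n) = m -0.30278·n.
#1 (3,16): internal coord 3 + (16)·τ' = -1.84441; -1.84441 ∉ [-1.5, -0.3) → out
#2 (-3,-3): internal coord -3 + (-3)·τ' = -2.09167; -2.09167 ∉ [-1.5, -0.3) → out
#3 (-6,-17): internal coord -6 + (-17)·τ' = -0.85281; -0.85281 ∈ [-1.5, -0.3) → IN Λ
#4 (0,2): internal coord 0 + (2)·τ' = -0.60555; -0.60555 ∈ [-1.5, -0.3) → IN Λ
#5 (2,9): internal coord 2 + (9)·τ' = -0.72498; -0.72498 ∈ [-1.5, -0.3) → IN Λ
#6 (3,-9): internal coord 3 + (-9)·τ' = +5.72498; +5.72498 ∉ [-1.5, -0.3) → out
#7 (-2,-5): internal coord -2 + (-5)·τ' = -0.48612; -0.48612 ∈ [-1.5, -0.3) → IN Λ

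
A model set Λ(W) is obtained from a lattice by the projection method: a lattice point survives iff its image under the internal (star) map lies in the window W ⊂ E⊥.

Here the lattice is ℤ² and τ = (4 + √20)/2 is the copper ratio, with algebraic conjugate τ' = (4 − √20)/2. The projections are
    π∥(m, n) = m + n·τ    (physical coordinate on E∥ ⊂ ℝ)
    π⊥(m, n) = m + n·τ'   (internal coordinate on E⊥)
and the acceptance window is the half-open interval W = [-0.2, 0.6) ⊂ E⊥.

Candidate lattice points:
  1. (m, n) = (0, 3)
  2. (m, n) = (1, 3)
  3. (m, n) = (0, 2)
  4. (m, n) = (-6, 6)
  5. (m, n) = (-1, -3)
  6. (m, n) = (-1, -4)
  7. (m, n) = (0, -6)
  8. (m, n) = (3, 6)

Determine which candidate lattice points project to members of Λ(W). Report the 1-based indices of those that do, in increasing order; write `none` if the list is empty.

Compute τ' = (4−√20)/2 = -0.236068, so π⊥(m,n) = m -0.236068·n.
#1 (0,3): internal coord 0 + (3)·τ' = -0.708204; -0.708204 ∉ [-0.2, 0.6) → out
#2 (1,3): internal coord 1 + (3)·τ' = +0.291796; +0.291796 ∈ [-0.2, 0.6) → IN Λ
#3 (0,2): internal coord 0 + (2)·τ' = -0.472136; -0.472136 ∉ [-0.2, 0.6) → out
#4 (-6,6): internal coord -6 + (6)·τ' = -7.416408; -7.416408 ∉ [-0.2, 0.6) → out
#5 (-1,-3): internal coord -1 + (-3)·τ' = -0.291796; -0.291796 ∉ [-0.2, 0.6) → out
#6 (-1,-4): internal coord -1 + (-4)·τ' = -0.055728; -0.055728 ∈ [-0.2, 0.6) → IN Λ
#7 (0,-6): internal coord 0 + (-6)·τ' = +1.416408; +1.416408 ∉ [-0.2, 0.6) → out
#8 (3,6): internal coord 3 + (6)·τ' = +1.583592; +1.583592 ∉ [-0.2, 0.6) → out

2, 6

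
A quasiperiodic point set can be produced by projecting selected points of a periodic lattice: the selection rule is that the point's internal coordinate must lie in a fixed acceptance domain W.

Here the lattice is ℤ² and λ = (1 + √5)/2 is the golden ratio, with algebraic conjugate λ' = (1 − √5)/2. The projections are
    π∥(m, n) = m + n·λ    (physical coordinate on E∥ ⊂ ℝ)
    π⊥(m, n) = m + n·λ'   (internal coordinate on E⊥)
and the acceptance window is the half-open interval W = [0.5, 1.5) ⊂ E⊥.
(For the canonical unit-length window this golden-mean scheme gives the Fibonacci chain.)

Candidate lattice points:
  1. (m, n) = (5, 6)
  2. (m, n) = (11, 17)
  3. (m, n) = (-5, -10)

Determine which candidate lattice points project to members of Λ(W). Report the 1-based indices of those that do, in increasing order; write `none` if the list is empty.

1, 3

Compute λ' = (1−√5)/2 = -0.6180, so π⊥(m,n) = m -0.6180·n.
#1 (5,6): internal coord 5 + (6)·λ' = +1.2918; +1.2918 ∈ [0.5, 1.5) → IN Λ
#2 (11,17): internal coord 11 + (17)·λ' = +0.4934; +0.4934 ∉ [0.5, 1.5) → out
#3 (-5,-10): internal coord -5 + (-10)·λ' = +1.1803; +1.1803 ∈ [0.5, 1.5) → IN Λ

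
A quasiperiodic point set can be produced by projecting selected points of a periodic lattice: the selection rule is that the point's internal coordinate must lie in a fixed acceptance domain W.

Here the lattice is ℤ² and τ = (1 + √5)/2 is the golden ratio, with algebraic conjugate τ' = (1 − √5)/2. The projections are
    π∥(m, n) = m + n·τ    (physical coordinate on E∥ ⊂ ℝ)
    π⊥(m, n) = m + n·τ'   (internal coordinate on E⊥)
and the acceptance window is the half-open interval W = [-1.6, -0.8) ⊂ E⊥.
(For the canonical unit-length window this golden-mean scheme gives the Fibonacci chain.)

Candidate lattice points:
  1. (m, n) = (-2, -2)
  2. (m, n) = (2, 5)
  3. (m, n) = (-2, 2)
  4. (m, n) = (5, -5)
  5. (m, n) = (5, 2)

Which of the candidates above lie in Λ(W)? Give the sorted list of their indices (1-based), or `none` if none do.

2

Numerically τ ≈ 1.61803 and τ' = −1/τ ≈ -0.61803.
candidate 1: (m,n)=(-2,-2) → π∥ = -2-2·τ ≈ -5.23607, π⊥ = -2-2·τ' ≈ -0.76393 ∉ [-1.6, -0.8) ⇒ out
candidate 2: (m,n)=(2,5) → π∥ = 2+5·τ ≈ 10.09017, π⊥ = 2+5·τ' ≈ -1.09017 ∈ [-1.6, -0.8) ⇒ IN Λ
candidate 3: (m,n)=(-2,2) → π∥ = -2+2·τ ≈ 1.23607, π⊥ = -2+2·τ' ≈ -3.23607 ∉ [-1.6, -0.8) ⇒ out
candidate 4: (m,n)=(5,-5) → π∥ = 5-5·τ ≈ -3.09017, π⊥ = 5-5·τ' ≈ 8.09017 ∉ [-1.6, -0.8) ⇒ out
candidate 5: (m,n)=(5,2) → π∥ = 5+2·τ ≈ 8.23607, π⊥ = 5+2·τ' ≈ 3.76393 ∉ [-1.6, -0.8) ⇒ out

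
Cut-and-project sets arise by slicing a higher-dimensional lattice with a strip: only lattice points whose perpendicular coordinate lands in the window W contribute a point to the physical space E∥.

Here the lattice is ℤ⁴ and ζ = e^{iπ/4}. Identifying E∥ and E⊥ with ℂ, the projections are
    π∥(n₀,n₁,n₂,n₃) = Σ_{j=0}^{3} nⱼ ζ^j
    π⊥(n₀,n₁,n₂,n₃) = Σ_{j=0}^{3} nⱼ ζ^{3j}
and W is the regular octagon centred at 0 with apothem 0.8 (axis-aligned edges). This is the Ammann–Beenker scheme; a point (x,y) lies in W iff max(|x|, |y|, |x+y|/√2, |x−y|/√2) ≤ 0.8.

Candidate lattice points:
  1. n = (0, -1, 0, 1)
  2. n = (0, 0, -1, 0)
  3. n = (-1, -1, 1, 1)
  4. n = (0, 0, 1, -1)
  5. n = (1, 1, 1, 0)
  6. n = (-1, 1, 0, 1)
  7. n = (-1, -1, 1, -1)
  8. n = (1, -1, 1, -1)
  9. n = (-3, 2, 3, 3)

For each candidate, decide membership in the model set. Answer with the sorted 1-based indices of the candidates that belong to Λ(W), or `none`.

π⊥(n) = n₀ + n₁ζ³ + n₂ζ⁶ + n₃ζ⁹ where ζ = e^{iπ/4}.
#1 (0, -1, 0, 1): internal (1.414214, 0.000000); octagon support 1.414214 vs apothem 0.8 → ∉ W
#2 (0, 0, -1, 0): internal (0.000000, 1.000000); octagon support 1.000000 vs apothem 0.8 → ∉ W
#3 (-1, -1, 1, 1): internal (0.414214, -1.000000); octagon support 1.000000 vs apothem 0.8 → ∉ W
#4 (0, 0, 1, -1): internal (-0.707107, -1.707107); octagon support 1.707107 vs apothem 0.8 → ∉ W
#5 (1, 1, 1, 0): internal (0.292893, -0.292893); octagon support 0.414214 vs apothem 0.8 → ∈ W
#6 (-1, 1, 0, 1): internal (-1.000000, 1.414214); octagon support 1.707107 vs apothem 0.8 → ∉ W
#7 (-1, -1, 1, -1): internal (-1.000000, -2.414214); octagon support 2.414214 vs apothem 0.8 → ∉ W
#8 (1, -1, 1, -1): internal (1.000000, -2.414214); octagon support 2.414214 vs apothem 0.8 → ∉ W
#9 (-3, 2, 3, 3): internal (-2.292893, 0.535534); octagon support 2.292893 vs apothem 0.8 → ∉ W

5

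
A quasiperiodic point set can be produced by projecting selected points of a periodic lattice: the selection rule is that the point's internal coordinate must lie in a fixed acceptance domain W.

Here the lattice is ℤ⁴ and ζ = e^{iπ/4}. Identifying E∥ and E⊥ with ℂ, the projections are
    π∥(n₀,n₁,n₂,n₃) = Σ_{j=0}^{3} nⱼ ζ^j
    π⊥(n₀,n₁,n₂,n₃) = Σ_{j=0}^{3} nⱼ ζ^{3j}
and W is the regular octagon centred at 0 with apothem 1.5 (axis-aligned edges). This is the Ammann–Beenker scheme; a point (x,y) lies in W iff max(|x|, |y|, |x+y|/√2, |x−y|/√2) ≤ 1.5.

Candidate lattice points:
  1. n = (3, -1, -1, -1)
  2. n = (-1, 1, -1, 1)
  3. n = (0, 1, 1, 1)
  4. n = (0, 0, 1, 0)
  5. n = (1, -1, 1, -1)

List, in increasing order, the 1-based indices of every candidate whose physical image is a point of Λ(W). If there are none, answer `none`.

3, 4

With ζ = e^{iπ/4} the internal vectors are ζ^0,ζ^3,ζ^6,ζ^9.
#1 (3, -1, -1, -1): internal (3.0000, -0.4142); octagon support 3.0000 vs apothem 1.5 → ∉ W
#2 (-1, 1, -1, 1): internal (-1.0000, 2.4142); octagon support 2.4142 vs apothem 1.5 → ∉ W
#3 (0, 1, 1, 1): internal (0.0000, 0.4142); octagon support 0.4142 vs apothem 1.5 → ∈ W
#4 (0, 0, 1, 0): internal (0.0000, -1.0000); octagon support 1.0000 vs apothem 1.5 → ∈ W
#5 (1, -1, 1, -1): internal (1.0000, -2.4142); octagon support 2.4142 vs apothem 1.5 → ∉ W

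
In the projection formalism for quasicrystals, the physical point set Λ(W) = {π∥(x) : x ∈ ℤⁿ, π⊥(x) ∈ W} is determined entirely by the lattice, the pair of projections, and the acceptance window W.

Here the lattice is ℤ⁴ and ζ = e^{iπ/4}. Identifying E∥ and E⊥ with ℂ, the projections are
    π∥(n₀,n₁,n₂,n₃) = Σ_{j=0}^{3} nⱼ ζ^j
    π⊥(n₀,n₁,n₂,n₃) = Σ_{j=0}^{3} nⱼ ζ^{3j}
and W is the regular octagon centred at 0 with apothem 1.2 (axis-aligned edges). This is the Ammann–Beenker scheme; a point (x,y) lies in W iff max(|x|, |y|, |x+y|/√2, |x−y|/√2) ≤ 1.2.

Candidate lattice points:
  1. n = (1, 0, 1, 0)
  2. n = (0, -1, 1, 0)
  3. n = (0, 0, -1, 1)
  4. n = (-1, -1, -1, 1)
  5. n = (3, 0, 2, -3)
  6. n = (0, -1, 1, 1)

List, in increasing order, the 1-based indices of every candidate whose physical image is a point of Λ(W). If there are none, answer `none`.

4

With ζ = e^{iπ/4} the internal vectors are ζ^0,ζ^3,ζ^6,ζ^9.
#1 (1, 0, 1, 0): internal (1.00000, -1.00000); octagon support 1.41421 vs apothem 1.2 → ∉ W
#2 (0, -1, 1, 0): internal (0.70711, -1.70711); octagon support 1.70711 vs apothem 1.2 → ∉ W
#3 (0, 0, -1, 1): internal (0.70711, 1.70711); octagon support 1.70711 vs apothem 1.2 → ∉ W
#4 (-1, -1, -1, 1): internal (0.41421, 1.00000); octagon support 1.00000 vs apothem 1.2 → ∈ W
#5 (3, 0, 2, -3): internal (0.87868, -4.12132); octagon support 4.12132 vs apothem 1.2 → ∉ W
#6 (0, -1, 1, 1): internal (1.41421, -1.00000); octagon support 1.70711 vs apothem 1.2 → ∉ W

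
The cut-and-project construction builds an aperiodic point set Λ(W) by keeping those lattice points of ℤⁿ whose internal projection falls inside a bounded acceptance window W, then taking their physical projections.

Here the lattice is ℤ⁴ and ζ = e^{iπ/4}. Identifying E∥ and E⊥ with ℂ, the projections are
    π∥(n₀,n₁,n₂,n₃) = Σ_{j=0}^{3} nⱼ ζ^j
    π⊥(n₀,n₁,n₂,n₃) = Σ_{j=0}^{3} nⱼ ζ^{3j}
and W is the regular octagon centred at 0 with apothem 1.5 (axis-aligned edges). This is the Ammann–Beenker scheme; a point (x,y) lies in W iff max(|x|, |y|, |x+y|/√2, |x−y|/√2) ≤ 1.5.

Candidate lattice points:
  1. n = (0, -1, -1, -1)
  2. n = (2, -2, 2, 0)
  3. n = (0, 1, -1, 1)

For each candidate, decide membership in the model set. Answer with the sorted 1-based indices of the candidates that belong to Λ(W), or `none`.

1

Internal map: ζ^{3j} for j=0..3 gives (1,0), (−√2/2,√2/2), (0,−1), (√2/2,√2/2).
#1 (0, -1, -1, -1): internal (0.0000, -0.4142); octagon support 0.4142 vs apothem 1.5 → ∈ W
#2 (2, -2, 2, 0): internal (3.4142, -3.4142); octagon support 4.8284 vs apothem 1.5 → ∉ W
#3 (0, 1, -1, 1): internal (0.0000, 2.4142); octagon support 2.4142 vs apothem 1.5 → ∉ W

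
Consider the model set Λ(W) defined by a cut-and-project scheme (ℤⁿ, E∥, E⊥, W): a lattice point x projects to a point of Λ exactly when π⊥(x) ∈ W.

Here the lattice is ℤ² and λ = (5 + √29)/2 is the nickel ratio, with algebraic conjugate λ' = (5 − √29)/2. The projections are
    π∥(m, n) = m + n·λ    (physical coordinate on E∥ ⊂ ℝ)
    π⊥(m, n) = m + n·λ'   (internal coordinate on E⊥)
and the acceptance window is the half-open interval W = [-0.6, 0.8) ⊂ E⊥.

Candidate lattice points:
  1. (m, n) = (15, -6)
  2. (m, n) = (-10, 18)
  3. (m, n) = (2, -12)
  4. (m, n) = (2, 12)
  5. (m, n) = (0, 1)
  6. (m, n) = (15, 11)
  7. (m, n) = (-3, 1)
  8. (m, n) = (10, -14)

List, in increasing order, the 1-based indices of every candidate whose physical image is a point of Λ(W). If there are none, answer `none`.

Compute λ' = (5−√29)/2 = -0.1926, so π⊥(m,n) = m -0.1926·n.
[1] lift (15,-6): star map gives 16.1555; window check -0.6 ≤ 16.1555 < 0.8 is false → out
[2] lift (-10,18): star map gives -13.4665; window check -0.6 ≤ -13.4665 < 0.8 is false → out
[3] lift (2,-12): star map gives 4.3110; window check -0.6 ≤ 4.3110 < 0.8 is false → out
[4] lift (2,12): star map gives -0.3110; window check -0.6 ≤ -0.3110 < 0.8 is true → IN Λ
[5] lift (0,1): star map gives -0.1926; window check -0.6 ≤ -0.1926 < 0.8 is true → IN Λ
[6] lift (15,11): star map gives 12.8816; window check -0.6 ≤ 12.8816 < 0.8 is false → out
[7] lift (-3,1): star map gives -3.1926; window check -0.6 ≤ -3.1926 < 0.8 is false → out
[8] lift (10,-14): star map gives 12.6962; window check -0.6 ≤ 12.6962 < 0.8 is false → out

4, 5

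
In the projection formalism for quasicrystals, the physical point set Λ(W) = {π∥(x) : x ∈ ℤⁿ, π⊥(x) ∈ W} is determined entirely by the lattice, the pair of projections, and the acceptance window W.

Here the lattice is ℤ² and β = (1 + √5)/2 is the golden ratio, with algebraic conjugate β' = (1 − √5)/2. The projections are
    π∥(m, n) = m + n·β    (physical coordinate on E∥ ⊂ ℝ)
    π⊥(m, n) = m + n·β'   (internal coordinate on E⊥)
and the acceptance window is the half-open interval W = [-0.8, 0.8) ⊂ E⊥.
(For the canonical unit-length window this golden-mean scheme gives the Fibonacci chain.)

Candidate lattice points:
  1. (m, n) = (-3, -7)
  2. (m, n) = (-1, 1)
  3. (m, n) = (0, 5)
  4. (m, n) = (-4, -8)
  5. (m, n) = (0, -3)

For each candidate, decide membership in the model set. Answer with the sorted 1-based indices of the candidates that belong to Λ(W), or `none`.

none

Compute β' = (1−√5)/2 = -0.61803, so π⊥(m,n) = m -0.61803·n.
candidate 1: (m,n)=(-3,-7) → π∥ = -3-7·β ≈ -14.32624, π⊥ = -3-7·β' ≈ 1.32624 ∉ [-0.8, 0.8) ⇒ out
candidate 2: (m,n)=(-1,1) → π∥ = -1+1·β ≈ 0.61803, π⊥ = -1+1·β' ≈ -1.61803 ∉ [-0.8, 0.8) ⇒ out
candidate 3: (m,n)=(0,5) → π∥ = 0+5·β ≈ 8.09017, π⊥ = 0+5·β' ≈ -3.09017 ∉ [-0.8, 0.8) ⇒ out
candidate 4: (m,n)=(-4,-8) → π∥ = -4-8·β ≈ -16.94427, π⊥ = -4-8·β' ≈ 0.94427 ∉ [-0.8, 0.8) ⇒ out
candidate 5: (m,n)=(0,-3) → π∥ = 0-3·β ≈ -4.85410, π⊥ = 0-3·β' ≈ 1.85410 ∉ [-0.8, 0.8) ⇒ out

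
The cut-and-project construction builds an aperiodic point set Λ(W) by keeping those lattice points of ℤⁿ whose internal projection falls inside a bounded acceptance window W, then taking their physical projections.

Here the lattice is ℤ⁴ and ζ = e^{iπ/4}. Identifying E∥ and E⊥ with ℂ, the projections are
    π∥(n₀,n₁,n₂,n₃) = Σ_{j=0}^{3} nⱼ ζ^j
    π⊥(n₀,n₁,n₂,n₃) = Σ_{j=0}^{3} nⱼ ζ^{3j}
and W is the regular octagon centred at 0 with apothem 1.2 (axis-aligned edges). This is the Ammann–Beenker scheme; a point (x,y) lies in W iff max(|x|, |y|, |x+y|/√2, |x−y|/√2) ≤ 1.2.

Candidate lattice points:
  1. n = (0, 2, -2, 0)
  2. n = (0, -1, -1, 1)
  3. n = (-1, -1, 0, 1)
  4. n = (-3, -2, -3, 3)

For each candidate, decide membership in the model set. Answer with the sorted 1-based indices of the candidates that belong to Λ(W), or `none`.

3

π⊥(n) = n₀ + n₁ζ³ + n₂ζ⁶ + n₃ζ⁹ where ζ = e^{iπ/4}.
#1 (0, 2, -2, 0): internal (-1.4142, 3.4142); octagon support 3.4142 vs apothem 1.2 → ∉ W
#2 (0, -1, -1, 1): internal (1.4142, 1.0000); octagon support 1.7071 vs apothem 1.2 → ∉ W
#3 (-1, -1, 0, 1): internal (0.4142, 0.0000); octagon support 0.4142 vs apothem 1.2 → ∈ W
#4 (-3, -2, -3, 3): internal (0.5355, 3.7071); octagon support 3.7071 vs apothem 1.2 → ∉ W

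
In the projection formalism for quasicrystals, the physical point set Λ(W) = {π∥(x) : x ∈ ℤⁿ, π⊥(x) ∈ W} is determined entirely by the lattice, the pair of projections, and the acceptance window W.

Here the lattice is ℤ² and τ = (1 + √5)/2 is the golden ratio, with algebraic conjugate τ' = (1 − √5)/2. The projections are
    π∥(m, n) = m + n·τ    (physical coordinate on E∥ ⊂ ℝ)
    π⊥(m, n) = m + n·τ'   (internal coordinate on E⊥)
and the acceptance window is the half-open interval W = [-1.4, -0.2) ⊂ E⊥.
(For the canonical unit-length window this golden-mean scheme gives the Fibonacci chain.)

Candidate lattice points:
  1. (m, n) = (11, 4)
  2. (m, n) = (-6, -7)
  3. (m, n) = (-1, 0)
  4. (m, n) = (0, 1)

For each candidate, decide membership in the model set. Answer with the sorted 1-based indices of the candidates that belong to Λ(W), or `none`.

3, 4

Compute τ' = (1−√5)/2 = -0.6180, so π⊥(m,n) = m -0.6180·n.
#1 (11,4): internal coord 11 + (4)·τ' = +8.5279; +8.5279 ∉ [-1.4, -0.2) → out
#2 (-6,-7): internal coord -6 + (-7)·τ' = -1.6738; -1.6738 ∉ [-1.4, -0.2) → out
#3 (-1,0): internal coord -1 + (0)·τ' = -1.0000; -1.0000 ∈ [-1.4, -0.2) → IN Λ
#4 (0,1): internal coord 0 + (1)·τ' = -0.6180; -0.6180 ∈ [-1.4, -0.2) → IN Λ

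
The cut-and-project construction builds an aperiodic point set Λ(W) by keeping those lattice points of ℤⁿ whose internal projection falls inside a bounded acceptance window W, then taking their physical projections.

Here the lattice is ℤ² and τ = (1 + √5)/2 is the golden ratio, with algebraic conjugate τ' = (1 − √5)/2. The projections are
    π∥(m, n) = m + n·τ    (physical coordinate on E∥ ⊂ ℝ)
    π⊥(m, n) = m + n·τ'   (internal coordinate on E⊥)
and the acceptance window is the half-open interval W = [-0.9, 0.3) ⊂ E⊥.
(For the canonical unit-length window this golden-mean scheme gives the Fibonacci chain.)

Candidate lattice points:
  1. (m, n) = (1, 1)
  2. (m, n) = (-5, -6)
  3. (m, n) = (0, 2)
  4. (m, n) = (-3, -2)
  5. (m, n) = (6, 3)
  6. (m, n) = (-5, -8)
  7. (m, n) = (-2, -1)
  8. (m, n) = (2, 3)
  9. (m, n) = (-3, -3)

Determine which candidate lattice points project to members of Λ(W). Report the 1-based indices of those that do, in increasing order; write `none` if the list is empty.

τ' = (1−√5)/2 ≈ -0.618034.
#1 (1,1): internal coord 1 + (1)·τ' = +0.381966; +0.381966 ∉ [-0.9, 0.3) → out
#2 (-5,-6): internal coord -5 + (-6)·τ' = -1.291796; -1.291796 ∉ [-0.9, 0.3) → out
#3 (0,2): internal coord 0 + (2)·τ' = -1.236068; -1.236068 ∉ [-0.9, 0.3) → out
#4 (-3,-2): internal coord -3 + (-2)·τ' = -1.763932; -1.763932 ∉ [-0.9, 0.3) → out
#5 (6,3): internal coord 6 + (3)·τ' = +4.145898; +4.145898 ∉ [-0.9, 0.3) → out
#6 (-5,-8): internal coord -5 + (-8)·τ' = -0.055728; -0.055728 ∈ [-0.9, 0.3) → IN Λ
#7 (-2,-1): internal coord -2 + (-1)·τ' = -1.381966; -1.381966 ∉ [-0.9, 0.3) → out
#8 (2,3): internal coord 2 + (3)·τ' = +0.145898; +0.145898 ∈ [-0.9, 0.3) → IN Λ
#9 (-3,-3): internal coord -3 + (-3)·τ' = -1.145898; -1.145898 ∉ [-0.9, 0.3) → out

6, 8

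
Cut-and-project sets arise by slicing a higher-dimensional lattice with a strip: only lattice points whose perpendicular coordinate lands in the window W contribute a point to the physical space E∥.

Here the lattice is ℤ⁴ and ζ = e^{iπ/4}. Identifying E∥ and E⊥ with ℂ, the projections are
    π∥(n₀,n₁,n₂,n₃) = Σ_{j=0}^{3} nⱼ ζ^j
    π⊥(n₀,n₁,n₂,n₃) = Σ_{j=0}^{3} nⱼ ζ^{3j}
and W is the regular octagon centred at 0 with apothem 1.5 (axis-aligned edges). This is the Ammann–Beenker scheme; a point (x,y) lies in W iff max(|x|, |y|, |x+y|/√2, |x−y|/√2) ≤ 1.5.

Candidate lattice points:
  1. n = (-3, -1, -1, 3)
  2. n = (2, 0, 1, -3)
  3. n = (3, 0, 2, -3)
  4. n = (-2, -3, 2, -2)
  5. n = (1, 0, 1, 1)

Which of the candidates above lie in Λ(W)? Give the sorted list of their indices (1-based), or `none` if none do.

none

π⊥(n) = n₀ + n₁ζ³ + n₂ζ⁶ + n₃ζ⁹ where ζ = e^{iπ/4}.
candidate 1: n = (-3, -1, -1, 3) → π⊥ ≈ (-0.171573, +2.414214); max(|x|,|y|,|x±y|/√2) = 2.414214 > 1.5 ⇒ ∉ W
candidate 2: n = (2, 0, 1, -3) → π⊥ ≈ (-0.121320, -3.121320); max(|x|,|y|,|x±y|/√2) = 3.121320 > 1.5 ⇒ ∉ W
candidate 3: n = (3, 0, 2, -3) → π⊥ ≈ (+0.878680, -4.121320); max(|x|,|y|,|x±y|/√2) = 4.121320 > 1.5 ⇒ ∉ W
candidate 4: n = (-2, -3, 2, -2) → π⊥ ≈ (-1.292893, -5.535534); max(|x|,|y|,|x±y|/√2) = 5.535534 > 1.5 ⇒ ∉ W
candidate 5: n = (1, 0, 1, 1) → π⊥ ≈ (+1.707107, -0.292893); max(|x|,|y|,|x±y|/√2) = 1.707107 > 1.5 ⇒ ∉ W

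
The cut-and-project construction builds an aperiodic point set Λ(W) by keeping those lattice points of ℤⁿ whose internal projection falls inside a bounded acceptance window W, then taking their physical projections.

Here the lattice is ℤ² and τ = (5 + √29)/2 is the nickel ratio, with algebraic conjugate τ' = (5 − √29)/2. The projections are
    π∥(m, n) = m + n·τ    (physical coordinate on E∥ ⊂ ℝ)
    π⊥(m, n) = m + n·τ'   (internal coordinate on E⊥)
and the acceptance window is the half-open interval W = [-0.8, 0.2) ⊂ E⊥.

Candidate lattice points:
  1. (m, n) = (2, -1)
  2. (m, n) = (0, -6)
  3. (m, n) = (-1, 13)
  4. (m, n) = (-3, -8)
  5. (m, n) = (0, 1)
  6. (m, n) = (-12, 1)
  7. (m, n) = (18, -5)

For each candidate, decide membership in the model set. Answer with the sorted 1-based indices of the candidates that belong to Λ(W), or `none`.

Compute τ' = (5−√29)/2 = -0.192582, so π⊥(m,n) = m -0.192582·n.
candidate 1: (m,n)=(2,-1) → π∥ = 2-1·τ ≈ -3.192582, π⊥ = 2-1·τ' ≈ 2.192582 ∉ [-0.8, 0.2) ⇒ out
candidate 2: (m,n)=(0,-6) → π∥ = 0-6·τ ≈ -31.155494, π⊥ = 0-6·τ' ≈ 1.155494 ∉ [-0.8, 0.2) ⇒ out
candidate 3: (m,n)=(-1,13) → π∥ = -1+13·τ ≈ 66.503571, π⊥ = -1+13·τ' ≈ -3.503571 ∉ [-0.8, 0.2) ⇒ out
candidate 4: (m,n)=(-3,-8) → π∥ = -3-8·τ ≈ -44.540659, π⊥ = -3-8·τ' ≈ -1.459341 ∉ [-0.8, 0.2) ⇒ out
candidate 5: (m,n)=(0,1) → π∥ = 0+1·τ ≈ 5.192582, π⊥ = 0+1·τ' ≈ -0.192582 ∈ [-0.8, 0.2) ⇒ IN Λ
candidate 6: (m,n)=(-12,1) → π∥ = -12+1·τ ≈ -6.807418, π⊥ = -12+1·τ' ≈ -12.192582 ∉ [-0.8, 0.2) ⇒ out
candidate 7: (m,n)=(18,-5) → π∥ = 18-5·τ ≈ -7.962912, π⊥ = 18-5·τ' ≈ 18.962912 ∉ [-0.8, 0.2) ⇒ out

5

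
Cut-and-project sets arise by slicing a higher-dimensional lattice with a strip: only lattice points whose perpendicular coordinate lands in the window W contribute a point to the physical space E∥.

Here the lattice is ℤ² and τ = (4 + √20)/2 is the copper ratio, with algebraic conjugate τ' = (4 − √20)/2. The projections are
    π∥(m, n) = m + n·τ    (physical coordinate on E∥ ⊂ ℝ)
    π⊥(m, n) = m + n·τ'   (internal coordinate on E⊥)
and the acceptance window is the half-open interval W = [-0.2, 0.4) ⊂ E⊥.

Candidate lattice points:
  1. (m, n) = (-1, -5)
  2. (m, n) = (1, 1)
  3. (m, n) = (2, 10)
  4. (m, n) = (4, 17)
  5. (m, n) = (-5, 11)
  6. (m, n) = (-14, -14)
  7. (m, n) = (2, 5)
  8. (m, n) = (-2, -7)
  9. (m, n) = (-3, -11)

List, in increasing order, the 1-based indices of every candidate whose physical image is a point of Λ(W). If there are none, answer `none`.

Numerically τ ≈ 4.2361 and τ' = −1/τ ≈ -0.2361.
#1 (-1,-5): internal coord -1 + (-5)·τ' = +0.1803; +0.1803 ∈ [-0.2, 0.4) → IN Λ
#2 (1,1): internal coord 1 + (1)·τ' = +0.7639; +0.7639 ∉ [-0.2, 0.4) → out
#3 (2,10): internal coord 2 + (10)·τ' = -0.3607; -0.3607 ∉ [-0.2, 0.4) → out
#4 (4,17): internal coord 4 + (17)·τ' = -0.0132; -0.0132 ∈ [-0.2, 0.4) → IN Λ
#5 (-5,11): internal coord -5 + (11)·τ' = -7.5967; -7.5967 ∉ [-0.2, 0.4) → out
#6 (-14,-14): internal coord -14 + (-14)·τ' = -10.6950; -10.6950 ∉ [-0.2, 0.4) → out
#7 (2,5): internal coord 2 + (5)·τ' = +0.8197; +0.8197 ∉ [-0.2, 0.4) → out
#8 (-2,-7): internal coord -2 + (-7)·τ' = -0.3475; -0.3475 ∉ [-0.2, 0.4) → out
#9 (-3,-11): internal coord -3 + (-11)·τ' = -0.4033; -0.4033 ∉ [-0.2, 0.4) → out

1, 4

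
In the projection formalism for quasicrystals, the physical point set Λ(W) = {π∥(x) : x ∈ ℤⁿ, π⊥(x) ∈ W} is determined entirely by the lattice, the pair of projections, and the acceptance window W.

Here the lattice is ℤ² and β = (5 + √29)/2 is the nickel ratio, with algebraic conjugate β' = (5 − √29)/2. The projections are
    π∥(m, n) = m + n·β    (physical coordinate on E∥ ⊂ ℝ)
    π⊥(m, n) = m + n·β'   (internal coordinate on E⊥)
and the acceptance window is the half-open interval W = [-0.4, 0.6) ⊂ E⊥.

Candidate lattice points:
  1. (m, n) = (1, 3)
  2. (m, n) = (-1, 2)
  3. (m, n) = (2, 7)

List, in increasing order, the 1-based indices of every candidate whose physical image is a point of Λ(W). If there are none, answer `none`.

1

Compute β' = (5−√29)/2 = -0.19258, so π⊥(m,n) = m -0.19258·n.
#1 (1,3): internal coord 1 + (3)·β' = +0.42225; +0.42225 ∈ [-0.4, 0.6) → IN Λ
#2 (-1,2): internal coord -1 + (2)·β' = -1.38516; -1.38516 ∉ [-0.4, 0.6) → out
#3 (2,7): internal coord 2 + (7)·β' = +0.65192; +0.65192 ∉ [-0.4, 0.6) → out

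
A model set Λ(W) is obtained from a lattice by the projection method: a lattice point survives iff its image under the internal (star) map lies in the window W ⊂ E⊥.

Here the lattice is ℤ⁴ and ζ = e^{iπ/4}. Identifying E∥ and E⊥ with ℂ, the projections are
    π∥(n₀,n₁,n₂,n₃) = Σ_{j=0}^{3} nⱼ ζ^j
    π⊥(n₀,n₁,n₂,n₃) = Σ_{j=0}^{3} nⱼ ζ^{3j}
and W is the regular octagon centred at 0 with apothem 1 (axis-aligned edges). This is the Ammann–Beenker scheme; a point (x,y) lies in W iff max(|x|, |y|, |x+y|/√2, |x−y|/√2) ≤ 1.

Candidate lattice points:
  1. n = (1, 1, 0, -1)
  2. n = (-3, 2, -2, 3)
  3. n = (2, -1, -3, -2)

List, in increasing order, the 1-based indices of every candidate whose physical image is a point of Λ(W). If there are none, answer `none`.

With ζ = e^{iπ/4} the internal vectors are ζ^0,ζ^3,ζ^6,ζ^9.
candidate 1: n = (1, 1, 0, -1) → π⊥ ≈ (-0.41421, +0.00000); max(|x|,|y|,|x±y|/√2) = 0.41421 ≤ 1 ⇒ ∈ W
candidate 2: n = (-3, 2, -2, 3) → π⊥ ≈ (-2.29289, +5.53553); max(|x|,|y|,|x±y|/√2) = 5.53553 > 1 ⇒ ∉ W
candidate 3: n = (2, -1, -3, -2) → π⊥ ≈ (+1.29289, +0.87868); max(|x|,|y|,|x±y|/√2) = 1.53553 > 1 ⇒ ∉ W

1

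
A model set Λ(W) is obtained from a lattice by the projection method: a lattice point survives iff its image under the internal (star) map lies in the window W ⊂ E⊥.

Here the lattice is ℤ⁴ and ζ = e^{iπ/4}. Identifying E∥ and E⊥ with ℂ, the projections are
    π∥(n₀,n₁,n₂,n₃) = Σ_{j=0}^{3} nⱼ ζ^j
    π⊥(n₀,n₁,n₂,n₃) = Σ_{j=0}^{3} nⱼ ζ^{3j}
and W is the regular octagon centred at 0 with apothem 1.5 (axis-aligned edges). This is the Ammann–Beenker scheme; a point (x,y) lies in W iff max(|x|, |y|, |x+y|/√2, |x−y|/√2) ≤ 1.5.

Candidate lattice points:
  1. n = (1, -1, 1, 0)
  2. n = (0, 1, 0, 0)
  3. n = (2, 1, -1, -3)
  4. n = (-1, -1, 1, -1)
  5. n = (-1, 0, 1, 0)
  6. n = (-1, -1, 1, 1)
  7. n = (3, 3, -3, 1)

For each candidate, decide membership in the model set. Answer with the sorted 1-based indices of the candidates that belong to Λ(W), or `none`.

2, 3, 5, 6

π⊥(n) = n₀ + n₁ζ³ + n₂ζ⁶ + n₃ζ⁹ where ζ = e^{iπ/4}.
#1 (1, -1, 1, 0): internal (1.70711, -1.70711); octagon support 2.41421 vs apothem 1.5 → ∉ W
#2 (0, 1, 0, 0): internal (-0.70711, 0.70711); octagon support 1.00000 vs apothem 1.5 → ∈ W
#3 (2, 1, -1, -3): internal (-0.82843, -0.41421); octagon support 0.87868 vs apothem 1.5 → ∈ W
#4 (-1, -1, 1, -1): internal (-1.00000, -2.41421); octagon support 2.41421 vs apothem 1.5 → ∉ W
#5 (-1, 0, 1, 0): internal (-1.00000, -1.00000); octagon support 1.41421 vs apothem 1.5 → ∈ W
#6 (-1, -1, 1, 1): internal (0.41421, -1.00000); octagon support 1.00000 vs apothem 1.5 → ∈ W
#7 (3, 3, -3, 1): internal (1.58579, 5.82843); octagon support 5.82843 vs apothem 1.5 → ∉ W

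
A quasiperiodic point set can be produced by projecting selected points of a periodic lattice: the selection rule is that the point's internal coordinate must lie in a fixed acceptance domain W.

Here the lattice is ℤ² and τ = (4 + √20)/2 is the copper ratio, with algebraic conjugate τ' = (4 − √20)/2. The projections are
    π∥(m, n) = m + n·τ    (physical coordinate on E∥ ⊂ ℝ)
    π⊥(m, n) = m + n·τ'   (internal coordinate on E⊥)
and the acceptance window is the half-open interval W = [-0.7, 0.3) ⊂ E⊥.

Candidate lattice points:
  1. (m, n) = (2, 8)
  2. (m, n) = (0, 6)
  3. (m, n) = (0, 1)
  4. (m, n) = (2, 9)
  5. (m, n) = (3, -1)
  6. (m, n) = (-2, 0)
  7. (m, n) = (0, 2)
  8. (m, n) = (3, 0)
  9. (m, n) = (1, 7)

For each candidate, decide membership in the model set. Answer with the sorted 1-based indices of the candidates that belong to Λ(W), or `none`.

1, 3, 4, 7, 9

Compute τ' = (4−√20)/2 = -0.23607, so π⊥(m,n) = m -0.23607·n.
[1] lift (2,8): star map gives 0.11146; window check -0.7 ≤ 0.11146 < 0.3 is true → IN Λ
[2] lift (0,6): star map gives -1.41641; window check -0.7 ≤ -1.41641 < 0.3 is false → out
[3] lift (0,1): star map gives -0.23607; window check -0.7 ≤ -0.23607 < 0.3 is true → IN Λ
[4] lift (2,9): star map gives -0.12461; window check -0.7 ≤ -0.12461 < 0.3 is true → IN Λ
[5] lift (3,-1): star map gives 3.23607; window check -0.7 ≤ 3.23607 < 0.3 is false → out
[6] lift (-2,0): star map gives -2.00000; window check -0.7 ≤ -2.00000 < 0.3 is false → out
[7] lift (0,2): star map gives -0.47214; window check -0.7 ≤ -0.47214 < 0.3 is true → IN Λ
[8] lift (3,0): star map gives 3.00000; window check -0.7 ≤ 3.00000 < 0.3 is false → out
[9] lift (1,7): star map gives -0.65248; window check -0.7 ≤ -0.65248 < 0.3 is true → IN Λ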